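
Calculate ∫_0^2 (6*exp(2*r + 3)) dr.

Let u = 2*r + 3, so du = 2 dr. When r = 0, u = 3; when r = 2, u = 7.
The integral becomes 3·∫ exp(u) du from 3 to 7, with antiderivative 3*exp(u).
Back in r: F(r) = 3*exp(2*r + 3).
Then F(2) - F(0) = (3*exp(7)) - (3*exp(3)) = -3*(1 - exp(4))*exp(3).

-3*(1 - exp(4))*exp(3)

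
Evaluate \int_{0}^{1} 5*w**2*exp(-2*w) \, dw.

5/4 - 25*exp(-2)/4

Integrate by parts twice (u = w^2, dv = 5*exp(-2*w) dw).
An antiderivative is F(w) = (-10*w**2 - 10*w - 5)*exp(-2*w)/4.
Then F(1) - F(0) = (-25*exp(-2)/4) - (-5/4) = 5/4 - 25*exp(-2)/4.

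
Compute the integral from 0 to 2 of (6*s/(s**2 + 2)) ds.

log(27)

Let u = s**2 + 2, so du = 2*s ds. When s = 0, u = 2; when s = 2, u = 6.
The integral becomes 3·∫ 1/u du from 2 to 6, with antiderivative 3*log(u).
Back in s: F(s) = 3*log(s**2 + 2).
Then F(2) - F(0) = (3*log(2) + 3*log(3)) - (log(8)) = log(27).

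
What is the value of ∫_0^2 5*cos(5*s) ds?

Let u = 5*s, so du = 5 ds. When s = 0, u = 0; when s = 2, u = 10.
The integral becomes ∫ cos(u) du from 0 to 10, with antiderivative sin(u).
Back in s: F(s) = sin(5*s).
Then F(2) - F(0) = (sin(10)) - (0) = sin(10).

sin(10)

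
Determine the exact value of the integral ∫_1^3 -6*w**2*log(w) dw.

Integrate by parts once (u = ln w, dv = -6*w**2 dw).
An antiderivative is F(w) = -2*w**3*(3*log(w) - 1)/3.
Then F(3) - F(1) = (18 - 54*log(3)) - (2/3) = 52/3 - 54*log(3).

52/3 - 54*log(3)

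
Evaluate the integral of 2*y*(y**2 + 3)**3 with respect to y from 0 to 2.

Let u = y**2 + 3, so du = 2*y dy. When y = 0, u = 3; when y = 2, u = 7.
The integral becomes ∫ u**3 du from 3 to 7, with antiderivative u**4/4.
Back in y: F(y) = (y**2 + 3)**4/4.
Then F(2) - F(0) = (2401/4) - (81/4) = 580.

580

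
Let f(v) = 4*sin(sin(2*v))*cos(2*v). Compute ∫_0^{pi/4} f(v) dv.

2 - 2*cos(1)

Let u = sin(2*v), so du = 2*cos(2*v) dv. When v = 0, u = 0; when v = pi/4, u = 1.
The integral becomes 2·∫ sin(u) du from 0 to 1, with antiderivative -2*cos(u).
Back in v: F(v) = -2*cos(sin(2*v)).
Then F(pi/4) - F(0) = (-2*cos(1)) - (-2) = 2 - 2*cos(1).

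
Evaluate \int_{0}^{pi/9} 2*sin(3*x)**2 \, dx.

Use the identity sin^2(3*x) = (1 - cos(6*x))/2.
An antiderivative is F(x) = x - sin(6*x)/6.
Then F(pi/9) - F(0) = (-sqrt(3)/12 + pi/9) - (0) = -sqrt(3)/12 + pi/9.

-sqrt(3)/12 + pi/9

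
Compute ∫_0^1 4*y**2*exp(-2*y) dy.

1 - 5*exp(-2)

Integrate by parts twice (u = y^2, dv = 4*exp(-2*y) dy).
An antiderivative is F(y) = (-2*y**2 - 2*y - 1)*exp(-2*y).
Then F(1) - F(0) = (-5*exp(-2)) - (-1) = 1 - 5*exp(-2).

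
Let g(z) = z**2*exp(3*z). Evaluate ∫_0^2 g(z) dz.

-2/27 + 26*exp(6)/27

Integrate by parts twice (u = z^2, dv = exp(3*z) dz).
An antiderivative is F(z) = (9*z**2 - 6*z + 2)*exp(3*z)/27.
Then F(2) - F(0) = (26*exp(6)/27) - (2/27) = -2/27 + 26*exp(6)/27.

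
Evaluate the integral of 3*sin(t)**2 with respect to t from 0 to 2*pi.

Use the identity sin^2(t) = (1 - cos(2*t))/2.
An antiderivative is F(t) = 3*t/2 - 3*sin(2*t)/4.
Then F(2*pi) - F(0) = (3*pi) - (0) = 3*pi.

3*pi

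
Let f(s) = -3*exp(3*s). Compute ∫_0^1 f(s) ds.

An antiderivative is F(s) = -exp(3*s).
Then F(1) - F(0) = (-exp(3)) - (-1) = 1 - exp(3).

1 - exp(3)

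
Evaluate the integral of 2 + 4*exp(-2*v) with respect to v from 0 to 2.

6 - 2*exp(-4)

An antiderivative is F(v) = 2*v - 2*exp(-2*v).
Then F(2) - F(0) = (4 - 2*exp(-4)) - (-2) = 6 - 2*exp(-4).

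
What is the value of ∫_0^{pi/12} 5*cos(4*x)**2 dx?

Use the identity cos^2(4*x) = (1 + cos(8*x))/2.
An antiderivative is F(x) = 5*x/2 + 5*sin(8*x)/16.
Then F(pi/12) - F(0) = (5*sqrt(3)/32 + 5*pi/24) - (0) = 5*sqrt(3)/32 + 5*pi/24.

5*sqrt(3)/32 + 5*pi/24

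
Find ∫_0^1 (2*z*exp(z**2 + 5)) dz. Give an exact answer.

-exp(5) + exp(6)

Let u = z**2 + 5, so du = 2*z dz. When z = 0, u = 5; when z = 1, u = 6.
The integral becomes ∫ exp(u) du from 5 to 6, with antiderivative exp(u).
Back in z: F(z) = exp(z**2 + 5).
Then F(1) - F(0) = (exp(6)) - (exp(5)) = -exp(5) + exp(6).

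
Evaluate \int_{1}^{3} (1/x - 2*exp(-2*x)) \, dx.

-exp(-2) + exp(-6) + log(3)

An antiderivative is F(x) = log(x) + exp(-2*x).
Then F(3) - F(1) = (exp(-6) + log(3)) - (exp(-2)) = -exp(-2) + exp(-6) + log(3).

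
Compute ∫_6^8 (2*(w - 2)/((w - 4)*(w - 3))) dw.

-2*log(5) + 2*log(3) + 4*log(2)

Factor the denominator: w**2 - 7*w + 12 = (w - 3)(w - 4).
Partial fractions: 2*(w - 2)/((w - 4)*(w - 3)) = -2/(w - 3) + 4/(w - 4).
An antiderivative is F(w) = 4*log(w - 4) - 2*log(w - 3).
Then F(8) - F(6) = (-2*log(5) + 8*log(2)) - (log(16/9)) = -2*log(5) + 2*log(3) + 4*log(2).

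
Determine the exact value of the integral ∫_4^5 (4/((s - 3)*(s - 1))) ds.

Factor the denominator: s**2 - 4*s + 3 = (s - 1)(s - 3).
Partial fractions: 4/((s - 3)*(s - 1)) = -2/(s - 1) + 2/(s - 3).
An antiderivative is F(s) = 2*log(s - 3) - 2*log(s - 1).
Then F(5) - F(4) = (-log(4)) - (-log(9)) = log(9/4).

log(9/4)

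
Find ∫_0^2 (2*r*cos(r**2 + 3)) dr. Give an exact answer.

Let u = r**2 + 3, so du = 2*r dr. When r = 0, u = 3; when r = 2, u = 7.
The integral becomes ∫ cos(u) du from 3 to 7, with antiderivative sin(u).
Back in r: F(r) = sin(r**2 + 3).
Then F(2) - F(0) = (sin(7)) - (sin(3)) = -sin(3) + sin(7).

-sin(3) + sin(7)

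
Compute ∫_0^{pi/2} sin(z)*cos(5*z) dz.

Use the identity sin(z)cos(5*z) = [sin(6*z) + sin(-4*z)]/2.
An antiderivative is F(z) = cos(4*z)/8 - cos(6*z)/12.
Then F(pi/2) - F(0) = (5/24) - (1/24) = 1/6.

1/6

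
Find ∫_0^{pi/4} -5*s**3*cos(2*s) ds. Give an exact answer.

-15/8 - 5*pi**3/128 + 15*pi/16

Integrate by parts 3 times (u = s^3, dv = -5*cos(2*s) ds).
An antiderivative is F(s) = -5*s**3*sin(2*s)/2 - 15*s**2*cos(2*s)/4 + 15*s*sin(2*s)/4 + 15*cos(2*s)/8.
Then F(pi/4) - F(0) = (5*pi*(24 - pi**2)/128) - (15/8) = -15/8 - 5*pi**3/128 + 15*pi/16.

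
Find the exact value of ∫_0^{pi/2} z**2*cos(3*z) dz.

2/27 - pi**2/12

Integrate by parts twice (u = z^2, dv = cos(3*z) dz).
An antiderivative is F(z) = z**2*sin(3*z)/3 + 2*z*cos(3*z)/9 - 2*sin(3*z)/27.
Then F(pi/2) - F(0) = (2/27 - pi**2/12) - (0) = 2/27 - pi**2/12.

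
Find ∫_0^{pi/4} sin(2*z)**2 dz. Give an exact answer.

pi/8

Use the identity sin^2(2*z) = (1 - cos(4*z))/2.
An antiderivative is F(z) = z/2 - sin(4*z)/8.
Then F(pi/4) - F(0) = (pi/8) - (0) = pi/8.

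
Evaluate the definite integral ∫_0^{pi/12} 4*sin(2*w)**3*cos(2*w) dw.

1/32

Let u = sin(2*w), so du = 2*cos(2*w) dw. When w = 0, u = 0; when w = pi/12, u = 1/2.
The integral becomes 2·∫ u**3 du from 0 to 1/2, with antiderivative u**4/2.
Back in w: F(w) = sin(2*w)**4/2.
Then F(pi/12) - F(0) = (1/32) - (0) = 1/32.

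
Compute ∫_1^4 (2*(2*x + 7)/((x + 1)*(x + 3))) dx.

-3*log(2) - log(7) + 5*log(5)

Factor the denominator: x**2 + 4*x + 3 = (x + 3)(x + 1).
Partial fractions: 2*(2*x + 7)/((x + 1)*(x + 3)) = -1/(x + 3) + 5/(x + 1).
An antiderivative is F(x) = 5*log(x + 1) - log(x + 3).
Then F(4) - F(1) = (-log(7) + 5*log(5)) - (log(8)) = -3*log(2) - log(7) + 5*log(5).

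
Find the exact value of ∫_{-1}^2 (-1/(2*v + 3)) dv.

-log(7)/2

An antiderivative is F(v) = -log(2*v + 3)/2.
Then F(2) - F(-1) = (-log(7)/2) - (0) = -log(7)/2.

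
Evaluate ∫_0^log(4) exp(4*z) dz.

255/4

Let u = exp(z), so du = exp(z) dz. When z = 0, u = 1; when z = log(4), u = 4.
The integral becomes ∫ u**3 du from 1 to 4, with antiderivative u**4/4.
Back in z: F(z) = exp(4*z)/4.
Then F(log(4)) - F(0) = (64) - (1/4) = 255/4.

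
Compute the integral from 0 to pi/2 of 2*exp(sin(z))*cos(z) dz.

-2 + 2*E

Let u = sin(z), so du = cos(z) dz. When z = 0, u = 0; when z = pi/2, u = 1.
The integral becomes 2·∫ exp(u) du from 0 to 1, with antiderivative 2*exp(u).
Back in z: F(z) = 2*exp(sin(z)).
Then F(pi/2) - F(0) = (2*E) - (2) = -2 + 2*E.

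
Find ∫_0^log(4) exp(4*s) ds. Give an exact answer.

Let u = exp(s), so du = exp(s) ds. When s = 0, u = 1; when s = log(4), u = 4.
The integral becomes ∫ u**3 du from 1 to 4, with antiderivative u**4/4.
Back in s: F(s) = exp(4*s)/4.
Then F(log(4)) - F(0) = (64) - (1/4) = 255/4.

255/4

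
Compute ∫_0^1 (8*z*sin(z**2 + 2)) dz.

4*cos(2) - 4*cos(3)

Let u = z**2 + 2, so du = 2*z dz. When z = 0, u = 2; when z = 1, u = 3.
The integral becomes 4·∫ sin(u) du from 2 to 3, with antiderivative -4*cos(u).
Back in z: F(z) = -4*cos(z**2 + 2).
Then F(1) - F(0) = (-4*cos(3)) - (-4*cos(2)) = 4*cos(2) - 4*cos(3).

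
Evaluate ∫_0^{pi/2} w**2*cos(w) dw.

Integrate by parts twice (u = w^2, dv = cos(w) dw).
An antiderivative is F(w) = w**2*sin(w) + 2*w*cos(w) - 2*sin(w).
Then F(pi/2) - F(0) = (-2 + pi**2/4) - (0) = -2 + pi**2/4.

-2 + pi**2/4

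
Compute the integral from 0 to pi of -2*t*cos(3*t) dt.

Integrate by parts once (u = t, dv = -2*cos(3*t) dt).
An antiderivative is F(t) = -2*t*sin(3*t)/3 - 2*cos(3*t)/9.
Then F(pi) - F(0) = (2/9) - (-2/9) = 4/9.

4/9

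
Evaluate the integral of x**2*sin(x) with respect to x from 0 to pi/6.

-2 - sqrt(3)*pi**2/72 + pi/6 + sqrt(3)

Integrate by parts twice (u = x^2, dv = sin(x) dx).
An antiderivative is F(x) = -x**2*cos(x) + 2*x*sin(x) + 2*cos(x).
Then F(pi/6) - F(0) = (-sqrt(3)*pi**2/72 + pi/6 + sqrt(3)) - (2) = -2 - sqrt(3)*pi**2/72 + pi/6 + sqrt(3).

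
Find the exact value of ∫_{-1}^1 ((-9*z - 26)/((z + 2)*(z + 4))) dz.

Factor the denominator: z**2 + 6*z + 8 = (z + 4)(z + 2).
Partial fractions: (-9*z - 26)/((z + 2)*(z + 4)) = -5/(z + 4) - 4/(z + 2).
An antiderivative is F(z) = -4*log(z + 2) - 5*log(z + 4).
Then F(1) - F(-1) = (-5*log(5) - 4*log(3)) - (-5*log(3)) = -5*log(5) + log(3).

-5*log(5) + log(3)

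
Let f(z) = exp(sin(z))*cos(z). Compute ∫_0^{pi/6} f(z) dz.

-1 + exp(1/2)

Let u = sin(z), so du = cos(z) dz. When z = 0, u = 0; when z = pi/6, u = 1/2.
The integral becomes ∫ exp(u) du from 0 to 1/2, with antiderivative exp(u).
Back in z: F(z) = exp(sin(z)).
Then F(pi/6) - F(0) = (exp(1/2)) - (1) = -1 + exp(1/2).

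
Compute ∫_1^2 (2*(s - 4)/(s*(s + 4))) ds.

-4*log(5) + 2*log(2) + 4*log(3)

Factor the denominator: s**2 + 4*s = (s + 4)s.
Partial fractions: 2*(s - 4)/(s*(s + 4)) = 4/(s + 4) - 2/s.
An antiderivative is F(s) = -2*log(s) + 4*log(s + 4).
Then F(2) - F(1) = (2*log(2) + 4*log(3)) - (4*log(5)) = -4*log(5) + 2*log(2) + 4*log(3).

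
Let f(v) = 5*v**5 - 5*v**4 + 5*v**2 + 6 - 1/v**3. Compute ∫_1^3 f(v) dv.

By the power rule, an antiderivative is F(v) = 5*v**6/6 - v**5 + 5*v**3/3 + 6*v + 1/(2*v**2).
Then F(3) - F(1) = (3848/9) - (8) = 3776/9.

3776/9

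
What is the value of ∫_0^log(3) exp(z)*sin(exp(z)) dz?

Let u = exp(z), so du = exp(z) dz. When z = 0, u = 1; when z = log(3), u = 3.
The integral becomes ∫ sin(u) du from 1 to 3, with antiderivative -cos(u).
Back in z: F(z) = -cos(exp(z)).
Then F(log(3)) - F(0) = (-cos(3)) - (-cos(1)) = cos(1) - cos(3).

cos(1) - cos(3)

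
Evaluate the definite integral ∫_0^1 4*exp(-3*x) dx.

An antiderivative is F(x) = -4*exp(-3*x)/3.
Then F(1) - F(0) = (-4*exp(-3)/3) - (-4/3) = 4/3 - 4*exp(-3)/3.

4/3 - 4*exp(-3)/3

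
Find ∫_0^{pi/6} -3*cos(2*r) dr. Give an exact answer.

-3*sqrt(3)/4

An antiderivative is F(r) = -3*sin(2*r)/2.
Then F(pi/6) - F(0) = (-3*sqrt(3)/4) - (0) = -3*sqrt(3)/4.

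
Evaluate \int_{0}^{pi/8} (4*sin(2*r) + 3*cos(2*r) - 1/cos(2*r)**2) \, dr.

3/2 - sqrt(2)/4

An antiderivative is F(r) = 3*sin(2*r)/2 - 2*cos(2*r) - tan(2*r)/2.
Then F(pi/8) - F(0) = (-1/2 - sqrt(2)/4) - (-2) = 3/2 - sqrt(2)/4.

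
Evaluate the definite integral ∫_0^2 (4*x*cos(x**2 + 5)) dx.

Let u = x**2 + 5, so du = 2*x dx. When x = 0, u = 5; when x = 2, u = 9.
The integral becomes 2·∫ cos(u) du from 5 to 9, with antiderivative 2*sin(u).
Back in x: F(x) = 2*sin(x**2 + 5).
Then F(2) - F(0) = (2*sin(9)) - (2*sin(5)) = 2*sin(9) - 2*sin(5).

2*sin(9) - 2*sin(5)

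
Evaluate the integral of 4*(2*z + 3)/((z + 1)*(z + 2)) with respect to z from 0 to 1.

log(81)

Factor the denominator: z**2 + 3*z + 2 = (z + 2)(z + 1).
Partial fractions: 4*(2*z + 3)/((z + 1)*(z + 2)) = 4/(z + 2) + 4/(z + 1).
An antiderivative is F(z) = 4*log(z + 1) + 4*log(z + 2).
Then F(1) - F(0) = (4*log(2) + 4*log(3)) - (log(16)) = log(81).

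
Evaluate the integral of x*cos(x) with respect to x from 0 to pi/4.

-1 + sqrt(2)*pi/8 + sqrt(2)/2

Integrate by parts once (u = x, dv = cos(x) dx).
An antiderivative is F(x) = x*sin(x) + cos(x).
Then F(pi/4) - F(0) = (sqrt(2)*(pi + 4)/8) - (1) = -1 + sqrt(2)*pi/8 + sqrt(2)/2.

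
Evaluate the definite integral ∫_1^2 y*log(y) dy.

Integrate by parts once (u = ln y, dv = y dy).
An antiderivative is F(y) = y**2*(2*log(y) - 1)/4.
Then F(2) - F(1) = (-1 + log(4)) - (-1/4) = -3/4 + log(4).

-3/4 + log(4)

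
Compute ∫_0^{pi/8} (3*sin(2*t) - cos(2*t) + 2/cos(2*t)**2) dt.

5/2 - sqrt(2)

An antiderivative is F(t) = -sin(2*t)/2 - 3*cos(2*t)/2 + tan(2*t).
Then F(pi/8) - F(0) = (1 - sqrt(2)) - (-3/2) = 5/2 - sqrt(2).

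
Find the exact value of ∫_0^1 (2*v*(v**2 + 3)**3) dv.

Let u = v**2 + 3, so du = 2*v dv. When v = 0, u = 3; when v = 1, u = 4.
The integral becomes ∫ u**3 du from 3 to 4, with antiderivative u**4/4.
Back in v: F(v) = (v**2 + 3)**4/4.
Then F(1) - F(0) = (64) - (81/4) = 175/4.

175/4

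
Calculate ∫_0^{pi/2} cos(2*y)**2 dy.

Use the identity cos^2(2*y) = (1 + cos(4*y))/2.
An antiderivative is F(y) = y/2 + sin(4*y)/8.
Then F(pi/2) - F(0) = (pi/4) - (0) = pi/4.

pi/4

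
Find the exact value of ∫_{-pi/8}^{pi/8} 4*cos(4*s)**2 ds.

pi/2

Use the identity cos^2(4*s) = (1 + cos(8*s))/2.
An antiderivative is F(s) = 2*s + sin(8*s)/4.
Then F(pi/8) - F(-pi/8) = (pi/4) - (-pi/4) = pi/2.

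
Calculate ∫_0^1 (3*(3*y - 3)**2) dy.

Let u = 3*y - 3, so du = 3 dy. When y = 0, u = -3; when y = 1, u = 0.
The integral becomes ∫ u**2 du from -3 to 0, with antiderivative u**3/3.
Back in y: F(y) = (3*y - 3)**3/3.
Then F(1) - F(0) = (0) - (-9) = 9.

9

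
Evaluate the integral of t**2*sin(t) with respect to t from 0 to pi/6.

-2 - sqrt(3)*pi**2/72 + pi/6 + sqrt(3)

Integrate by parts twice (u = t^2, dv = sin(t) dt).
An antiderivative is F(t) = -t**2*cos(t) + 2*t*sin(t) + 2*cos(t).
Then F(pi/6) - F(0) = (-sqrt(3)*pi**2/72 + pi/6 + sqrt(3)) - (2) = -2 - sqrt(3)*pi**2/72 + pi/6 + sqrt(3).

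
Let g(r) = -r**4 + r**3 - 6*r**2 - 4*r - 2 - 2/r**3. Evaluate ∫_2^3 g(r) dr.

By the power rule, an antiderivative is F(r) = -r**5/5 + r**4/4 - 2*r**3 - 2*r**2 - 2*r + r**(-2).
Then F(3) - F(2) = (-19123/180) - (-603/20) = -3424/45.

-3424/45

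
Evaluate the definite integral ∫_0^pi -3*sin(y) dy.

An antiderivative is F(y) = 3*cos(y).
Then F(pi) - F(0) = (-3) - (3) = -6.

-6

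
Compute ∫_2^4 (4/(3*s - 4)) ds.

8*log(2)/3

An antiderivative is F(s) = 4*log(3*s - 4)/3.
Then F(4) - F(2) = (log(16)) - (4*log(2)/3) = 8*log(2)/3.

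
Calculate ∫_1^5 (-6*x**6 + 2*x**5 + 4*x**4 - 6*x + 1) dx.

-2076348/35

By the power rule, an antiderivative is F(x) = -6*x**7/7 + x**6/3 + 4*x**5/5 - 3*x**2 + x.
Then F(5) - F(1) = (-1245845/21) - (-181/105) = -2076348/35.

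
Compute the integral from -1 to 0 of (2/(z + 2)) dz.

An antiderivative is F(z) = 2*log(z + 2).
Then F(0) - F(-1) = (log(4)) - (0) = log(4).

log(4)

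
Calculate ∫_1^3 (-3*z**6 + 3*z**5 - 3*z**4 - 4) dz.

-25412/35

By the power rule, an antiderivative is F(z) = -3*z**7/7 + z**6/2 - 3*z**5/5 - 4*z.
Then F(3) - F(1) = (-51141/70) - (-317/70) = -25412/35.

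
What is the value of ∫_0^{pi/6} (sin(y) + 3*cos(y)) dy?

5/2 - sqrt(3)/2

An antiderivative is F(y) = 3*sin(y) - cos(y).
Then F(pi/6) - F(0) = (3/2 - sqrt(3)/2) - (-1) = 5/2 - sqrt(3)/2.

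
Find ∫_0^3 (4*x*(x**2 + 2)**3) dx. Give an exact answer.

Let u = x**2 + 2, so du = 2*x dx. When x = 0, u = 2; when x = 3, u = 11.
The integral becomes 2·∫ u**3 du from 2 to 11, with antiderivative u**4/2.
Back in x: F(x) = (x**2 + 2)**4/2.
Then F(3) - F(0) = (14641/2) - (8) = 14625/2.

14625/2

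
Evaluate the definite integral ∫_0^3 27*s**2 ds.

Let u = 3*s, so du = 3 ds. When s = 0, u = 0; when s = 3, u = 9.
The integral becomes ∫ u**2 du from 0 to 9, with antiderivative u**3/3.
Back in s: F(s) = 9*s**3.
Then F(3) - F(0) = (243) - (0) = 243.

243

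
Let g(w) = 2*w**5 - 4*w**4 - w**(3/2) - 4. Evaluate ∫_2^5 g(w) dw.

-10*sqrt(5) + 8*sqrt(2)/5 + 13503/5

By the power rule, an antiderivative is F(w) = w**6/3 - 2*w**(5/2)/5 - 4*w**5/5 - 4*w.
Then F(5) - F(2) = (8065/3 - 10*sqrt(5)) - (-184/15 - 8*sqrt(2)/5) = -10*sqrt(5) + 8*sqrt(2)/5 + 13503/5.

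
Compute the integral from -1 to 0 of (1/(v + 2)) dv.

An antiderivative is F(v) = log(v + 2).
Then F(0) - F(-1) = (log(2)) - (0) = log(2).

log(2)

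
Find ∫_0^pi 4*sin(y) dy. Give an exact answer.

An antiderivative is F(y) = -4*cos(y).
Then F(pi) - F(0) = (4) - (-4) = 8.

8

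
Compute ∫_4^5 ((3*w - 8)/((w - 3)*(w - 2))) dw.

log(9/2)

Factor the denominator: w**2 - 5*w + 6 = (w - 2)(w - 3).
Partial fractions: (3*w - 8)/((w - 3)*(w - 2)) = 2/(w - 2) + 1/(w - 3).
An antiderivative is F(w) = log(w - 3) + 2*log(w - 2).
Then F(5) - F(4) = (log(18)) - (log(4)) = log(9/2).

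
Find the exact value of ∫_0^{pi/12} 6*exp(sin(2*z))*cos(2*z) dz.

-3 + 3*exp(1/2)

Let u = sin(2*z), so du = 2*cos(2*z) dz. When z = 0, u = 0; when z = pi/12, u = 1/2.
The integral becomes 3·∫ exp(u) du from 0 to 1/2, with antiderivative 3*exp(u).
Back in z: F(z) = 3*exp(sin(2*z)).
Then F(pi/12) - F(0) = (3*exp(1/2)) - (3) = -3 + 3*exp(1/2).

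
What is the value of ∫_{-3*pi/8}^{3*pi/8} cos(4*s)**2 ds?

Use the identity cos^2(4*s) = (1 + cos(8*s))/2.
An antiderivative is F(s) = s/2 + sin(8*s)/16.
Then F(3*pi/8) - F(-3*pi/8) = (3*pi/16) - (-3*pi/16) = 3*pi/8.

3*pi/8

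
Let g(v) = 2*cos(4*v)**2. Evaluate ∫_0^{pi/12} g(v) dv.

sqrt(3)/16 + pi/12

Use the identity cos^2(4*v) = (1 + cos(8*v))/2.
An antiderivative is F(v) = v + sin(8*v)/8.
Then F(pi/12) - F(0) = (sqrt(3)/16 + pi/12) - (0) = sqrt(3)/16 + pi/12.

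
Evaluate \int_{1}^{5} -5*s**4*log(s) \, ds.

3124/5 - 3125*log(5)

Integrate by parts once (u = ln s, dv = -5*s**4 ds).
An antiderivative is F(s) = -s**5*(5*log(s) - 1)/5.
Then F(5) - F(1) = (625 - 3125*log(5)) - (1/5) = 3124/5 - 3125*log(5).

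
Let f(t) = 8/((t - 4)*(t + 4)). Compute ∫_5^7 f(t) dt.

Factor the denominator: t**2 - 16 = (t + 4)(t - 4).
Partial fractions: 8/((t - 4)*(t + 4)) = -1/(t + 4) + 1/(t - 4).
An antiderivative is F(t) = log(t - 4) - log(t + 4).
Then F(7) - F(5) = (log(3/11)) - (-log(9)) = log(27/11).

log(27/11)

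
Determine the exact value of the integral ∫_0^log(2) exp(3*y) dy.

7/3

Let u = exp(y), so du = exp(y) dy. When y = 0, u = 1; when y = log(2), u = 2.
The integral becomes ∫ u**2 du from 1 to 2, with antiderivative u**3/3.
Back in y: F(y) = exp(3*y)/3.
Then F(log(2)) - F(0) = (8/3) - (1/3) = 7/3.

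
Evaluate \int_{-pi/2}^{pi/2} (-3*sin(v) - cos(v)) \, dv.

An antiderivative is F(v) = -sin(v) + 3*cos(v).
Then F(pi/2) - F(-pi/2) = (-1) - (1) = -2.

-2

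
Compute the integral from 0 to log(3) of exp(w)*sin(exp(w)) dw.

Let u = exp(w), so du = exp(w) dw. When w = 0, u = 1; when w = log(3), u = 3.
The integral becomes ∫ sin(u) du from 1 to 3, with antiderivative -cos(u).
Back in w: F(w) = -cos(exp(w)).
Then F(log(3)) - F(0) = (-cos(3)) - (-cos(1)) = cos(1) - cos(3).

cos(1) - cos(3)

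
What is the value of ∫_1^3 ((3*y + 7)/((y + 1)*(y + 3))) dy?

Factor the denominator: y**2 + 4*y + 3 = (y + 3)(y + 1).
Partial fractions: (3*y + 7)/((y + 1)*(y + 3)) = 1/(y + 3) + 2/(y + 1).
An antiderivative is F(y) = 2*log(y + 1) + log(y + 3).
Then F(3) - F(1) = (log(96)) - (log(16)) = log(6).

log(6)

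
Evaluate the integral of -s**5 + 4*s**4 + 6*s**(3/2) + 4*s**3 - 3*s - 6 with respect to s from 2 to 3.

-48*sqrt(2)/5 + 108*sqrt(3)/5 + 1642/15

By the power rule, an antiderivative is F(s) = -s**6/6 + 12*s**(5/2)/5 + 4*s**5/5 + s**4 - 3*s**2/2 - 6*s.
Then F(3) - F(2) = (108*sqrt(3)/5 + 612/5) - (194/15 + 48*sqrt(2)/5) = -48*sqrt(2)/5 + 108*sqrt(3)/5 + 1642/15.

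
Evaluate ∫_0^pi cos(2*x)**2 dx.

pi/2

Use the identity cos^2(2*x) = (1 + cos(4*x))/2.
An antiderivative is F(x) = x/2 + sin(4*x)/8.
Then F(pi) - F(0) = (pi/2) - (0) = pi/2.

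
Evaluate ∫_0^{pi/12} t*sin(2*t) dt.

Integrate by parts once (u = t, dv = sin(2*t) dt).
An antiderivative is F(t) = -t*cos(2*t)/2 + sin(2*t)/4.
Then F(pi/12) - F(0) = (-sqrt(3)*pi/48 + 1/8) - (0) = -sqrt(3)*pi/48 + 1/8.

-sqrt(3)*pi/48 + 1/8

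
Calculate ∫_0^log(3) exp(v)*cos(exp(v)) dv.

Let u = exp(v), so du = exp(v) dv. When v = 0, u = 1; when v = log(3), u = 3.
The integral becomes ∫ cos(u) du from 1 to 3, with antiderivative sin(u).
Back in v: F(v) = sin(exp(v)).
Then F(log(3)) - F(0) = (sin(3)) - (sin(1)) = -sin(1) + sin(3).

-sin(1) + sin(3)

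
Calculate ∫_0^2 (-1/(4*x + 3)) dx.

An antiderivative is F(x) = -log(4*x + 3)/4.
Then F(2) - F(0) = (-log(11)/4) - (-log(3)/4) = -log(11)/4 + log(3)/4.

-log(11)/4 + log(3)/4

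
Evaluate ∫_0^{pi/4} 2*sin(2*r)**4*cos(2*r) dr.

1/5

Let u = sin(2*r), so du = 2*cos(2*r) dr. When r = 0, u = 0; when r = pi/4, u = 1.
The integral becomes ∫ u**4 du from 0 to 1, with antiderivative u**5/5.
Back in r: F(r) = sin(2*r)**5/5.
Then F(pi/4) - F(0) = (1/5) - (0) = 1/5.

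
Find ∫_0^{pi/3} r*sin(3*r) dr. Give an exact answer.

pi/9

Integrate by parts once (u = r, dv = sin(3*r) dr).
An antiderivative is F(r) = -r*cos(3*r)/3 + sin(3*r)/9.
Then F(pi/3) - F(0) = (pi/9) - (0) = pi/9.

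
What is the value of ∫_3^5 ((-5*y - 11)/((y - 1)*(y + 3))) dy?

Factor the denominator: y**2 + 2*y - 3 = (y + 3)(y - 1).
Partial fractions: (-5*y - 11)/((y - 1)*(y + 3)) = -1/(y + 3) - 4/(y - 1).
An antiderivative is F(y) = -4*log(y - 1) - log(y + 3).
Then F(5) - F(3) = (-11*log(2)) - (-log(96)) = log(3/64).

log(3/64)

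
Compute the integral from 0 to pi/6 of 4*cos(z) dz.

2

An antiderivative is F(z) = 4*sin(z).
Then F(pi/6) - F(0) = (2) - (0) = 2.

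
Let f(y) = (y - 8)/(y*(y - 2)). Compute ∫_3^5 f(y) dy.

Factor the denominator: y**2 - 2*y = y(y - 2).
Partial fractions: (y - 8)/(y*(y - 2)) = 4/y - 3/(y - 2).
An antiderivative is F(y) = 4*log(y) - 3*log(y - 2).
Then F(5) - F(3) = (-3*log(3) + 4*log(5)) - (log(81)) = -7*log(3) + 4*log(5).

-7*log(3) + 4*log(5)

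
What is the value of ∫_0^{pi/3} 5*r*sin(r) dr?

-5*pi/6 + 5*sqrt(3)/2

Integrate by parts once (u = r, dv = 5*sin(r) dr).
An antiderivative is F(r) = -5*r*cos(r) + 5*sin(r).
Then F(pi/3) - F(0) = (-5*pi/6 + 5*sqrt(3)/2) - (0) = -5*pi/6 + 5*sqrt(3)/2.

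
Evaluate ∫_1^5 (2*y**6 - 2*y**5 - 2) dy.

119736/7

By the power rule, an antiderivative is F(y) = 2*y**7/7 - y**6/3 - 2*y.
Then F(5) - F(1) = (359165/21) - (-43/21) = 119736/7.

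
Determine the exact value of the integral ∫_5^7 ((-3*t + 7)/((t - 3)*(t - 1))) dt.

log(2/9)

Factor the denominator: t**2 - 4*t + 3 = (t - 1)(t - 3).
Partial fractions: (-3*t + 7)/((t - 3)*(t - 1)) = -2/(t - 1) - 1/(t - 3).
An antiderivative is F(t) = -log(t - 3) - 2*log(t - 1).
Then F(7) - F(5) = (-4*log(2) - 2*log(3)) - (-log(32)) = log(2/9).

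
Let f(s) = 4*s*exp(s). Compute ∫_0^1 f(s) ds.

4

Integrate by parts once (u = s, dv = 4*exp(s) ds).
An antiderivative is F(s) = (4*s - 4)*exp(s).
Then F(1) - F(0) = (0) - (-4) = 4.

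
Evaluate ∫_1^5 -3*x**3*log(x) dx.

117 - 1875*log(5)/4

Integrate by parts once (u = ln x, dv = -3*x**3 dx).
An antiderivative is F(x) = -3*x**4*(4*log(x) - 1)/16.
Then F(5) - F(1) = (1875/16 - 1875*log(5)/4) - (3/16) = 117 - 1875*log(5)/4.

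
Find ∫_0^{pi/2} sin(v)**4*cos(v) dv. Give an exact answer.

1/5

Let u = sin(v), so du = cos(v) dv. When v = 0, u = 0; when v = pi/2, u = 1.
The integral becomes ∫ u**4 du from 0 to 1, with antiderivative u**5/5.
Back in v: F(v) = sin(v)**5/5.
Then F(pi/2) - F(0) = (1/5) - (0) = 1/5.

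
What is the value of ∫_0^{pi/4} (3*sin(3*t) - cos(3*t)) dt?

sqrt(2)/3 + 1

An antiderivative is F(t) = -sin(3*t)/3 - cos(3*t).
Then F(pi/4) - F(0) = (sqrt(2)/3) - (-1) = sqrt(2)/3 + 1.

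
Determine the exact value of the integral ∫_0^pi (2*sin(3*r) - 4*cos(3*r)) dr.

4/3

An antiderivative is F(r) = -4*sin(3*r)/3 - 2*cos(3*r)/3.
Then F(pi) - F(0) = (2/3) - (-2/3) = 4/3.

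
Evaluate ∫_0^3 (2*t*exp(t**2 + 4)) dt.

-exp(4) + exp(13)

Let u = t**2 + 4, so du = 2*t dt. When t = 0, u = 4; when t = 3, u = 13.
The integral becomes ∫ exp(u) du from 4 to 13, with antiderivative exp(u).
Back in t: F(t) = exp(t**2 + 4).
Then F(3) - F(0) = (exp(13)) - (exp(4)) = -exp(4) + exp(13).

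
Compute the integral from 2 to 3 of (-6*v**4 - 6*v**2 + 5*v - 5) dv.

By the power rule, an antiderivative is F(v) = -6*v**5/5 - 2*v**3 + 5*v**2/2 - 5*v.
Then F(3) - F(2) = (-3381/10) - (-272/5) = -2837/10.

-2837/10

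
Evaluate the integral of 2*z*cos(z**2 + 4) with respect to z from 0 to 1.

sin(5) - sin(4)

Let u = z**2 + 4, so du = 2*z dz. When z = 0, u = 4; when z = 1, u = 5.
The integral becomes ∫ cos(u) du from 4 to 5, with antiderivative sin(u).
Back in z: F(z) = sin(z**2 + 4).
Then F(1) - F(0) = (sin(5)) - (sin(4)) = sin(5) - sin(4).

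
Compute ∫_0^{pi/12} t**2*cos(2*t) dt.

-1/8 + pi**2/576 + sqrt(3)*pi/48

Integrate by parts twice (u = t^2, dv = cos(2*t) dt).
An antiderivative is F(t) = t**2*sin(2*t)/2 + t*cos(2*t)/2 - sin(2*t)/4.
Then F(pi/12) - F(0) = (-1/8 + pi**2/576 + sqrt(3)*pi/48) - (0) = -1/8 + pi**2/576 + sqrt(3)*pi/48.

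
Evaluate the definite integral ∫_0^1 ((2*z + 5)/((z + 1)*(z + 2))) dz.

Factor the denominator: z**2 + 3*z + 2 = (z + 2)(z + 1).
Partial fractions: (2*z + 5)/((z + 1)*(z + 2)) = -1/(z + 2) + 3/(z + 1).
An antiderivative is F(z) = 3*log(z + 1) - log(z + 2).
Then F(1) - F(0) = (log(8/3)) - (-log(2)) = log(16/3).

log(16/3)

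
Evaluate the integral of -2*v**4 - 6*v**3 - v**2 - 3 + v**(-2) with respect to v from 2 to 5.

-10992/5

By the power rule, an antiderivative is F(v) = -2*v**5/5 - 3*v**4/2 - v**3/3 - 3*v - 1/v.
Then F(5) - F(2) = (-67331/30) - (-1379/30) = -10992/5.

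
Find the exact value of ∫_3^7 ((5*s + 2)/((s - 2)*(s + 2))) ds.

log(5) + 4*log(3)

Factor the denominator: s**2 - 4 = (s + 2)(s - 2).
Partial fractions: (5*s + 2)/((s - 2)*(s + 2)) = 2/(s + 2) + 3/(s - 2).
An antiderivative is F(s) = 3*log(s - 2) + 2*log(s + 2).
Then F(7) - F(3) = (4*log(3) + 3*log(5)) - (log(25)) = log(5) + 4*log(3).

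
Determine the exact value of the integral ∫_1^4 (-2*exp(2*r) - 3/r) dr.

An antiderivative is F(r) = -exp(2*r) - 3*log(r).
Then F(4) - F(1) = (-exp(8) - log(64)) - (-exp(2)) = -exp(8) - log(64) + exp(2).

-exp(8) - log(64) + exp(2)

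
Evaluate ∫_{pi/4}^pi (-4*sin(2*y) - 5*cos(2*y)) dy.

9/2

An antiderivative is F(y) = -5*sin(2*y)/2 + 2*cos(2*y).
Then F(pi) - F(pi/4) = (2) - (-5/2) = 9/2.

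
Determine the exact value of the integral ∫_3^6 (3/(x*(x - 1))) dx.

Factor the denominator: x**2 - x = x(x - 1).
Partial fractions: 3/(x*(x - 1)) = -3/x + 3/(x - 1).
An antiderivative is F(x) = -3*log(x) + 3*log(x - 1).
Then F(6) - F(3) = (-3*log(3) - 3*log(2) + 3*log(5)) - (log(8/27)) = -6*log(2) + 3*log(5).

-6*log(2) + 3*log(5)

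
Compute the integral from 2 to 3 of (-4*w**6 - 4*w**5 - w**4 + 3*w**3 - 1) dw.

-678029/420

By the power rule, an antiderivative is F(w) = -4*w**7/7 - 2*w**6/3 - w**5/5 + 3*w**4/4 - w.
Then F(3) - F(2) = (-241719/140) - (-11782/105) = -678029/420.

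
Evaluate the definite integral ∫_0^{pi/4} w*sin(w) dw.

Integrate by parts once (u = w, dv = sin(w) dw).
An antiderivative is F(w) = -w*cos(w) + sin(w).
Then F(pi/4) - F(0) = (sqrt(2)*(4 - pi)/8) - (0) = sqrt(2)*(4 - pi)/8.

sqrt(2)*(4 - pi)/8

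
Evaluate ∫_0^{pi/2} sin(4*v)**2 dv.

Use the identity sin^2(4*v) = (1 - cos(8*v))/2.
An antiderivative is F(v) = v/2 - sin(8*v)/16.
Then F(pi/2) - F(0) = (pi/4) - (0) = pi/4.

pi/4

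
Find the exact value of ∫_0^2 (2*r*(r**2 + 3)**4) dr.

16564/5

Let u = r**2 + 3, so du = 2*r dr. When r = 0, u = 3; when r = 2, u = 7.
The integral becomes ∫ u**4 du from 3 to 7, with antiderivative u**5/5.
Back in r: F(r) = (r**2 + 3)**5/5.
Then F(2) - F(0) = (16807/5) - (243/5) = 16564/5.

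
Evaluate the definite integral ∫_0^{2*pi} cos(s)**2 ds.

Use the identity cos^2(s) = (1 + cos(2*s))/2.
An antiderivative is F(s) = s/2 + sin(2*s)/4.
Then F(2*pi) - F(0) = (pi) - (0) = pi.

pi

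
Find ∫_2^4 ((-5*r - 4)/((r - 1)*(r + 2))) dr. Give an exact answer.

-5*log(3) + 2*log(2)

Factor the denominator: r**2 + r - 2 = (r + 2)(r - 1).
Partial fractions: (-5*r - 4)/((r - 1)*(r + 2)) = -2/(r + 2) - 3/(r - 1).
An antiderivative is F(r) = -3*log(r - 1) - 2*log(r + 2).
Then F(4) - F(2) = (-5*log(3) - 2*log(2)) - (-log(16)) = -5*log(3) + 2*log(2).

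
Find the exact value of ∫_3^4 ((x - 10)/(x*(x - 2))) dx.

-5*log(3) + 6*log(2)

Factor the denominator: x**2 - 2*x = x(x - 2).
Partial fractions: (x - 10)/(x*(x - 2)) = 5/x - 4/(x - 2).
An antiderivative is F(x) = 5*log(x) - 4*log(x - 2).
Then F(4) - F(3) = (log(64)) - (5*log(3)) = -5*log(3) + 6*log(2).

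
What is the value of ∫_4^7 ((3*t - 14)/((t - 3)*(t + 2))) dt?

Factor the denominator: t**2 - t - 6 = (t + 2)(t - 3).
Partial fractions: (3*t - 14)/((t - 3)*(t + 2)) = 4/(t + 2) - 1/(t - 3).
An antiderivative is F(t) = -log(t - 3) + 4*log(t + 2).
Then F(7) - F(4) = (-2*log(2) + 8*log(3)) - (4*log(2) + 4*log(3)) = log(81/64).

log(81/64)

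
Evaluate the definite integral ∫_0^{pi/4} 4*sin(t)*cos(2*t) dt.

-4/3 + 4*sqrt(2)/3

Use the identity sin(t)cos(2*t) = [sin(3*t) + sin(-t)]/2.
An antiderivative is F(t) = 2*cos(t) - 2*cos(3*t)/3.
Then F(pi/4) - F(0) = (4*sqrt(2)/3) - (4/3) = -4/3 + 4*sqrt(2)/3.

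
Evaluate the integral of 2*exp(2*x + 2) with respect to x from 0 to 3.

-exp(2) + exp(8)

Let u = 2*x + 2, so du = 2 dx. When x = 0, u = 2; when x = 3, u = 8.
The integral becomes ∫ exp(u) du from 2 to 8, with antiderivative exp(u).
Back in x: F(x) = exp(2*x + 2).
Then F(3) - F(0) = (exp(8)) - (exp(2)) = -exp(2) + exp(8).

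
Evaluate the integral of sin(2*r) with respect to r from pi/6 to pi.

-1/4

An antiderivative is F(r) = -cos(2*r)/2.
Then F(pi) - F(pi/6) = (-1/2) - (-1/4) = -1/4.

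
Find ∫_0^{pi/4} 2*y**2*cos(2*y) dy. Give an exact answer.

Integrate by parts twice (u = y^2, dv = 2*cos(2*y) dy).
An antiderivative is F(y) = y**2*sin(2*y) + y*cos(2*y) - sin(2*y)/2.
Then F(pi/4) - F(0) = (-1/2 + pi**2/16) - (0) = -1/2 + pi**2/16.

-1/2 + pi**2/16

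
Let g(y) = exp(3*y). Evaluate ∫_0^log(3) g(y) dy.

26/3

Let u = exp(y), so du = exp(y) dy. When y = 0, u = 1; when y = log(3), u = 3.
The integral becomes ∫ u**2 du from 1 to 3, with antiderivative u**3/3.
Back in y: F(y) = exp(3*y)/3.
Then F(log(3)) - F(0) = (9) - (1/3) = 26/3.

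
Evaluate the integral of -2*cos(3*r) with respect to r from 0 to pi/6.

An antiderivative is F(r) = -2*sin(3*r)/3.
Then F(pi/6) - F(0) = (-2/3) - (0) = -2/3.

-2/3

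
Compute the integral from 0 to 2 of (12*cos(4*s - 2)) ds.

3*sin(6) + 3*sin(2)

Let u = 4*s - 2, so du = 4 ds. When s = 0, u = -2; when s = 2, u = 6.
The integral becomes 3·∫ cos(u) du from -2 to 6, with antiderivative 3*sin(u).
Back in s: F(s) = 3*sin(4*s - 2).
Then F(2) - F(0) = (3*sin(6)) - (-3*sin(2)) = 3*sin(6) + 3*sin(2).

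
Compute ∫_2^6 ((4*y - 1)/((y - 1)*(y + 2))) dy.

log(40)

Factor the denominator: y**2 + y - 2 = (y + 2)(y - 1).
Partial fractions: (4*y - 1)/((y - 1)*(y + 2)) = 3/(y + 2) + 1/(y - 1).
An antiderivative is F(y) = log(y - 1) + 3*log(y + 2).
Then F(6) - F(2) = (log(5) + 9*log(2)) - (log(64)) = log(40).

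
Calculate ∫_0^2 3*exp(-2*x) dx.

3/2 - 3*exp(-4)/2

An antiderivative is F(x) = -3*exp(-2*x)/2.
Then F(2) - F(0) = (-3*exp(-4)/2) - (-3/2) = 3/2 - 3*exp(-4)/2.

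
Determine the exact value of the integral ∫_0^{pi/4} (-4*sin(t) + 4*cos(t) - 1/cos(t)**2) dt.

-5 + 4*sqrt(2)

An antiderivative is F(t) = 4*sin(t) + 4*cos(t) - tan(t).
Then F(pi/4) - F(0) = (-1 + 4*sqrt(2)) - (4) = -5 + 4*sqrt(2).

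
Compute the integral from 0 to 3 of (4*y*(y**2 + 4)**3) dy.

Let u = y**2 + 4, so du = 2*y dy. When y = 0, u = 4; when y = 3, u = 13.
The integral becomes 2·∫ u**3 du from 4 to 13, with antiderivative u**4/2.
Back in y: F(y) = (y**2 + 4)**4/2.
Then F(3) - F(0) = (28561/2) - (128) = 28305/2.

28305/2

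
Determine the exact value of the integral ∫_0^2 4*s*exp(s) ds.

Integrate by parts once (u = s, dv = 4*exp(s) ds).
An antiderivative is F(s) = (4*s - 4)*exp(s).
Then F(2) - F(0) = (4*exp(2)) - (-4) = 4 + 4*exp(2).

4 + 4*exp(2)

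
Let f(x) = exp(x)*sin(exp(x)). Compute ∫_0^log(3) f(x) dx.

Let u = exp(x), so du = exp(x) dx. When x = 0, u = 1; when x = log(3), u = 3.
The integral becomes ∫ sin(u) du from 1 to 3, with antiderivative -cos(u).
Back in x: F(x) = -cos(exp(x)).
Then F(log(3)) - F(0) = (-cos(3)) - (-cos(1)) = cos(1) - cos(3).

cos(1) - cos(3)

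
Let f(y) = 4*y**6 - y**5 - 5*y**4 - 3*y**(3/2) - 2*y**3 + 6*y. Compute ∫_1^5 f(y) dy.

1353642/35 - 30*sqrt(5)

By the power rule, an antiderivative is F(y) = 4*y**7/7 - y**6/6 - 6*y**(5/2)/5 - y**5 - y**4/2 + 3*y**2.
Then F(5) - F(1) = (812200/21 - 30*sqrt(5)) - (74/105) = 1353642/35 - 30*sqrt(5).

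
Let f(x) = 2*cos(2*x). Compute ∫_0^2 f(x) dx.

sin(4)

Let u = 2*x, so du = 2 dx. When x = 0, u = 0; when x = 2, u = 4.
The integral becomes ∫ cos(u) du from 0 to 4, with antiderivative sin(u).
Back in x: F(x) = sin(2*x).
Then F(2) - F(0) = (sin(4)) - (0) = sin(4).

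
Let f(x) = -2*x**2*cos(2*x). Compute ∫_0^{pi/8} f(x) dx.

sqrt(2)*(-8*pi - pi**2 + 32)/128

Integrate by parts twice (u = x^2, dv = -2*cos(2*x) dx).
An antiderivative is F(x) = -x**2*sin(2*x) - x*cos(2*x) + sin(2*x)/2.
Then F(pi/8) - F(0) = (sqrt(2)*(-8*pi - pi**2 + 32)/128) - (0) = sqrt(2)*(-8*pi - pi**2 + 32)/128.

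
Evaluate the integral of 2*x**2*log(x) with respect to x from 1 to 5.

Integrate by parts once (u = ln x, dv = 2*x**2 dx).
An antiderivative is F(x) = 2*x**3*(3*log(x) - 1)/9.
Then F(5) - F(1) = (-250/9 + 250*log(5)/3) - (-2/9) = -248/9 + 250*log(5)/3.

-248/9 + 250*log(5)/3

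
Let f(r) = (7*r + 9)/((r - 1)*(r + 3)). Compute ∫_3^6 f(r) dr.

-7*log(2) + 3*log(3) + 4*log(5)

Factor the denominator: r**2 + 2*r - 3 = (r + 3)(r - 1).
Partial fractions: (7*r + 9)/((r - 1)*(r + 3)) = 3/(r + 3) + 4/(r - 1).
An antiderivative is F(r) = 4*log(r - 1) + 3*log(r + 3).
Then F(6) - F(3) = (4*log(5) + 6*log(3)) - (3*log(3) + 7*log(2)) = -7*log(2) + 3*log(3) + 4*log(5).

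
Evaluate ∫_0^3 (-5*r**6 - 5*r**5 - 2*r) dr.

By the power rule, an antiderivative is F(r) = -5*r**7/7 - 5*r**6/6 - r**2.
Then F(3) - F(0) = (-30501/14) - (0) = -30501/14.

-30501/14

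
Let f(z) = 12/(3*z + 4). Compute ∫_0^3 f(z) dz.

-8*log(2) + 4*log(13)

Let u = 3*z + 4, so du = 3 dz. When z = 0, u = 4; when z = 3, u = 13.
The integral becomes 4·∫ 1/u du from 4 to 13, with antiderivative 4*log(u).
Back in z: F(z) = 4*log(3*z + 4).
Then F(3) - F(0) = (4*log(13)) - (8*log(2)) = -8*log(2) + 4*log(13).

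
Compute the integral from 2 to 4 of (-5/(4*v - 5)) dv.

An antiderivative is F(v) = -5*log(4*v - 5)/4.
Then F(4) - F(2) = (-5*log(11)/4) - (-5*log(3)/4) = -5*log(11)/4 + 5*log(3)/4.

-5*log(11)/4 + 5*log(3)/4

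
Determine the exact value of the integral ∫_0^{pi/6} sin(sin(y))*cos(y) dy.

Let u = sin(y), so du = cos(y) dy. When y = 0, u = 0; when y = pi/6, u = 1/2.
The integral becomes ∫ sin(u) du from 0 to 1/2, with antiderivative -cos(u).
Back in y: F(y) = -cos(sin(y)).
Then F(pi/6) - F(0) = (-cos(1/2)) - (-1) = 1 - cos(1/2).

1 - cos(1/2)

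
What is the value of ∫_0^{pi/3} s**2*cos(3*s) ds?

Integrate by parts twice (u = s^2, dv = cos(3*s) ds).
An antiderivative is F(s) = s**2*sin(3*s)/3 + 2*s*cos(3*s)/9 - 2*sin(3*s)/27.
Then F(pi/3) - F(0) = (-2*pi/27) - (0) = -2*pi/27.

-2*pi/27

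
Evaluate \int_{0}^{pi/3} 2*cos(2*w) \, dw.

An antiderivative is F(w) = sin(2*w).
Then F(pi/3) - F(0) = (sqrt(3)/2) - (0) = sqrt(3)/2.

sqrt(3)/2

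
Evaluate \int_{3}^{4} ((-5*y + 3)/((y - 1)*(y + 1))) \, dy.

Factor the denominator: y**2 - 1 = (y + 1)(y - 1).
Partial fractions: (-5*y + 3)/((y - 1)*(y + 1)) = -4/(y + 1) - 1/(y - 1).
An antiderivative is F(y) = -log(y - 1) - 4*log(y + 1).
Then F(4) - F(3) = (-4*log(5) - log(3)) - (-9*log(2)) = -4*log(5) - log(3) + 9*log(2).

-4*log(5) - log(3) + 9*log(2)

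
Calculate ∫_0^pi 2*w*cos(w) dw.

-4

Integrate by parts once (u = w, dv = 2*cos(w) dw).
An antiderivative is F(w) = 2*w*sin(w) + 2*cos(w).
Then F(pi) - F(0) = (-2) - (2) = -4.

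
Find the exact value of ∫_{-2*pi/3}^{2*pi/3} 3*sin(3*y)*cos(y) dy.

0

Use the identity sin(3*y)cos(y) = [sin(4*y) + sin(2*y)]/2.
An antiderivative is F(y) = -3*cos(2*y)/4 - 3*cos(4*y)/8.
Then F(2*pi/3) - F(-2*pi/3) = (9/16) - (9/16) = 0.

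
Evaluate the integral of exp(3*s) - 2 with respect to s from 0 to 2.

An antiderivative is F(s) = exp(3*s)/3 - 2*s.
Then F(2) - F(0) = (-4 + exp(6)/3) - (1/3) = -13/3 + exp(6)/3.

-13/3 + exp(6)/3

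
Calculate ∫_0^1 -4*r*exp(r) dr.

Integrate by parts once (u = r, dv = -4*exp(r) dr).
An antiderivative is F(r) = (-4*r + 4)*exp(r).
Then F(1) - F(0) = (0) - (4) = -4.

-4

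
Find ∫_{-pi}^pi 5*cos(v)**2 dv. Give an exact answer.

Use the identity cos^2(v) = (1 + cos(2*v))/2.
An antiderivative is F(v) = 5*v/2 + 5*sin(2*v)/4.
Then F(pi) - F(-pi) = (5*pi/2) - (-5*pi/2) = 5*pi.

5*pi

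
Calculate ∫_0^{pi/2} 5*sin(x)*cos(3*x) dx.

Use the identity sin(x)cos(3*x) = [sin(4*x) + sin(-2*x)]/2.
An antiderivative is F(x) = 5*cos(2*x)/4 - 5*cos(4*x)/8.
Then F(pi/2) - F(0) = (-15/8) - (5/8) = -5/2.

-5/2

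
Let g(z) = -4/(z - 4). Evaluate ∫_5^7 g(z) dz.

-log(81)

An antiderivative is F(z) = -4*log(z - 4).
Then F(7) - F(5) = (-log(81)) - (0) = -log(81).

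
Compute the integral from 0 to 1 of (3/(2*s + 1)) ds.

An antiderivative is F(s) = 3*log(2*s + 1)/2.
Then F(1) - F(0) = (3*log(3)/2) - (0) = 3*log(3)/2.

3*log(3)/2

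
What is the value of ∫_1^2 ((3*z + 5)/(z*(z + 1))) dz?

Factor the denominator: z**2 + z = (z + 1)z.
Partial fractions: (3*z + 5)/(z*(z + 1)) = -2/(z + 1) + 5/z.
An antiderivative is F(z) = 5*log(z) - 2*log(z + 1).
Then F(2) - F(1) = (log(32/9)) - (-log(4)) = -2*log(3) + 7*log(2).

-2*log(3) + 7*log(2)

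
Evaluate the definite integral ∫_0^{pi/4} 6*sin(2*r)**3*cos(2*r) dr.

3/4

Let u = sin(2*r), so du = 2*cos(2*r) dr. When r = 0, u = 0; when r = pi/4, u = 1.
The integral becomes 3·∫ u**3 du from 0 to 1, with antiderivative 3*u**4/4.
Back in r: F(r) = 3*sin(2*r)**4/4.
Then F(pi/4) - F(0) = (3/4) - (0) = 3/4.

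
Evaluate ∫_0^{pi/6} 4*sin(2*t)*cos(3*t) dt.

Use the identity sin(2*t)cos(3*t) = [sin(5*t) + sin(-t)]/2.
An antiderivative is F(t) = 2*cos(t) - 2*cos(5*t)/5.
Then F(pi/6) - F(0) = (6*sqrt(3)/5) - (8/5) = -8/5 + 6*sqrt(3)/5.

-8/5 + 6*sqrt(3)/5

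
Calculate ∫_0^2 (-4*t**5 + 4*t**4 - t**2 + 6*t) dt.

-116/15

By the power rule, an antiderivative is F(t) = -2*t**6/3 + 4*t**5/5 - t**3/3 + 3*t**2.
Then F(2) - F(0) = (-116/15) - (0) = -116/15.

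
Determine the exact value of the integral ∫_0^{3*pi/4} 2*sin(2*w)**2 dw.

3*pi/4

Use the identity sin^2(2*w) = (1 - cos(4*w))/2.
An antiderivative is F(w) = w - sin(4*w)/4.
Then F(3*pi/4) - F(0) = (3*pi/4) - (0) = 3*pi/4.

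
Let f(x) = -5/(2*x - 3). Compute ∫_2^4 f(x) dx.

-5*log(5)/2

An antiderivative is F(x) = -5*log(2*x - 3)/2.
Then F(4) - F(2) = (-5*log(5)/2) - (0) = -5*log(5)/2.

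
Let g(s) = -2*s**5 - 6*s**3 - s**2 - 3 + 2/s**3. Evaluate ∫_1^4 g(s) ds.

By the power rule, an antiderivative is F(s) = -s**6/3 - 3*s**4/2 - s**3/3 - 3*s - 1/s**2.
Then F(4) - F(1) = (-85571/48) - (-37/6) = -28425/16.

-28425/16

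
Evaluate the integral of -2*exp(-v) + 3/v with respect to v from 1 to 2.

-2*exp(-1) + 2*exp(-2) + 3*log(2)

An antiderivative is F(v) = 3*log(v) + 2*exp(-v).
Then F(2) - F(1) = (2*exp(-2) + 3*log(2)) - (2*exp(-1)) = -2*exp(-1) + 2*exp(-2) + 3*log(2).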